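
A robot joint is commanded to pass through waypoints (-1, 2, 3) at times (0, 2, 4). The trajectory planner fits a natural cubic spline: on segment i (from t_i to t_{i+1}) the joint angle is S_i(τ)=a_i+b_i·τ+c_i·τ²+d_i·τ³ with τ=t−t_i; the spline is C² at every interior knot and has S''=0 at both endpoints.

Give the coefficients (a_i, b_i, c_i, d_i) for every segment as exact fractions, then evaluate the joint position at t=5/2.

Δ: Δ0=3/2, Δ1=1/2
row 1: diag=8, rhs=-6; c'=1/4, d'=-3/4
back: M1=-3/4
M: M0=0, M1=-3/4, M2=0
seg 0: a=-1, c=M0/2=0, d=(M1−M0)/(6·2)=-1/16, b=Δ0−h0·(2M0+M1)/6=7/4
seg 1: a=2, c=M1/2=-3/8, d=(M2−M1)/(6·2)=1/16, b=Δ1−h1·(2M1+M2)/6=1
t_q=5/2 → seg 1, τ=1/2; S=2+1·τ+-3/8·τ²+1/16·τ³=309/128

  seg 0: a=-1 b=7/4 c=0 d=-1/16
  seg 1: a=2 b=1 c=-3/8 d=1/16
S(5/2) = 309/128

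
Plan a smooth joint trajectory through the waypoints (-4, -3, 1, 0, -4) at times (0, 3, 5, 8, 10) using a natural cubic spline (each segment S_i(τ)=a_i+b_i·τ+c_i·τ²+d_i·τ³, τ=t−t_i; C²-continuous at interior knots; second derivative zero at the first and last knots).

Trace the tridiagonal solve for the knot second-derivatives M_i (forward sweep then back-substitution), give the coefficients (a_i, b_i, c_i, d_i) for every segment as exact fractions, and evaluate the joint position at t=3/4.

  seg 0: a=-4 b=-55/174 c=0 d=113/1566
  seg 1: a=-3 b=142/87 c=113/174 d=-27/116
  seg 2: a=1 b=125/87 c=-65/87 d=41/783
  seg 3: a=0 b=-142/87 c=-8/29 d=4/87
S(3/4) = -15615/3712

Δ: Δ0=1/3, Δ1=2, Δ2=-1/3, Δ3=-2
row 1: diag=10, rhs=10; c'=1/5, d'=1
row 2: denom=10−2·1/5=48/5; d'=(-14−2·1)/(48/5)=-5/3
row 3: denom=10−3·5/16=145/16; d'=(-10−3·-5/3)/(145/16)=-16/29
back: M3=-16/29
back: M2=-5/3−5/16·-16/29=-130/87
back: M1=1−1/5·-130/87=113/87
M: M0=0, M1=113/87, M2=-130/87, M3=-16/29, M4=0
seg 0: a=-4, c=M0/2=0, d=(M1−M0)/(6·3)=113/1566, b=Δ0−h0·(2M0+M1)/6=-55/174
seg 1: a=-3, c=M1/2=113/174, d=(M2−M1)/(6·2)=-27/116, b=Δ1−h1·(2M1+M2)/6=142/87
seg 2: a=1, c=M2/2=-65/87, d=(M3−M2)/(6·3)=41/783, b=Δ2−h2·(2M2+M3)/6=125/87
seg 3: a=0, c=M3/2=-8/29, d=(M4−M3)/(6·2)=4/87, b=Δ3−h3·(2M3+M4)/6=-142/87
t_q=3/4 → seg 0, τ=3/4; S=-4+-55/174·τ+0·τ²+113/1566·τ³=-15615/3712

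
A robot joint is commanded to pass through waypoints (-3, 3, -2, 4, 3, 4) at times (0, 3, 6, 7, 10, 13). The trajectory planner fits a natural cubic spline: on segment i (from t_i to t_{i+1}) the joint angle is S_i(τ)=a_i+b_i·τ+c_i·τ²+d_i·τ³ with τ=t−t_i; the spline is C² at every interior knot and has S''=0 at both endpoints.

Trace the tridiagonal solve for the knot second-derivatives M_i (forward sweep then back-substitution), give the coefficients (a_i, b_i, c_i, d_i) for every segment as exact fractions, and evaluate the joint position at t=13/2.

Δ: Δ0=2, Δ1=-5/3, Δ2=6, Δ3=-1/3, Δ4=1/3
row 1: diag=12, rhs=-22; c'=1/4, d'=-11/6
row 2: denom=8−3·1/4=29/4; d'=(46−3·-11/6)/(29/4)=206/29
row 3: denom=8−1·4/29=228/29; d'=(-38−1·206/29)/(228/29)=-109/19
row 4: denom=12−3·29/76=825/76; d'=(4−3·-109/19)/(825/76)=1612/825
back: M4=1612/825
back: M3=-109/19−29/76·1612/825=-5348/825
back: M2=206/29−4/29·-5348/825=6598/825
back: M1=-11/6−1/4·6598/825=-1054/275
M: M0=0, M1=-1054/275, M2=6598/825, M3=-5348/825, M4=1612/825, M5=0
seg 0: a=-3, c=M0/2=0, d=(M1−M0)/(6·3)=-527/2475, b=Δ0−h0·(2M0+M1)/6=1077/275
seg 1: a=3, c=M1/2=-527/275, d=(M2−M1)/(6·3)=976/1485, b=Δ1−h1·(2M1+M2)/6=-504/275
seg 2: a=-2, c=M2/2=3299/825, d=(M3−M2)/(6·1)=-181/75, b=Δ2−h2·(2M2+M3)/6=1214/275
seg 3: a=4, c=M3/2=-2674/825, d=(M4−M3)/(6·3)=232/495, b=Δ3−h3·(2M3+M4)/6=4267/825
seg 4: a=3, c=M4/2=806/825, d=(M5−M4)/(6·3)=-806/7425, b=Δ4−h4·(2M4+M5)/6=-1337/825
t_q=13/2 → seg 2, τ=1/2; S=-2+1214/275·τ+3299/825·τ²+-181/75·τ³=239/264

  seg 0: a=-3 b=1077/275 c=0 d=-527/2475
  seg 1: a=3 b=-504/275 c=-527/275 d=976/1485
  seg 2: a=-2 b=1214/275 c=3299/825 d=-181/75
  seg 3: a=4 b=4267/825 c=-2674/825 d=232/495
  seg 4: a=3 b=-1337/825 c=806/825 d=-806/7425
S(13/2) = 239/264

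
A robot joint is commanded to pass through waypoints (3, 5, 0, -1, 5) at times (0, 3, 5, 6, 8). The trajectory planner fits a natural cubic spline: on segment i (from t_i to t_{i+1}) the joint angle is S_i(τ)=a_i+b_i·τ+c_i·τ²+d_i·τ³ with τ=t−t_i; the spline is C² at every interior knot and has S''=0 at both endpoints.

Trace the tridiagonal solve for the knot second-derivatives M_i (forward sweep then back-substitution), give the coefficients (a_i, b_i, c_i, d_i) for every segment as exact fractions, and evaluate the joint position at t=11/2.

  seg 0: a=3 b=3479/1956 c=0 d=-725/5868
  seg 1: a=5 b=-1523/978 c=-725/652 d=1253/3912
  seg 2: a=0 b=-1057/489 c=132/163 d=172/489
  seg 3: a=-1 b=251/489 c=304/163 d=-152/489
S(11/2) = -136/163

Δ: Δ0=2/3, Δ1=-5/2, Δ2=-1, Δ3=3
row 1: diag=10, rhs=-19; c'=1/5, d'=-19/10
row 2: denom=6−2·1/5=28/5; d'=(9−2·-19/10)/(28/5)=16/7
row 3: denom=6−1·5/28=163/28; d'=(24−1·16/7)/(163/28)=608/163
back: M3=608/163
back: M2=16/7−5/28·608/163=264/163
back: M1=-19/10−1/5·264/163=-725/326
M: M0=0, M1=-725/326, M2=264/163, M3=608/163, M4=0
seg 0: a=3, c=M0/2=0, d=(M1−M0)/(6·3)=-725/5868, b=Δ0−h0·(2M0+M1)/6=3479/1956
seg 1: a=5, c=M1/2=-725/652, d=(M2−M1)/(6·2)=1253/3912, b=Δ1−h1·(2M1+M2)/6=-1523/978
seg 2: a=0, c=M2/2=132/163, d=(M3−M2)/(6·1)=172/489, b=Δ2−h2·(2M2+M3)/6=-1057/489
seg 3: a=-1, c=M3/2=304/163, d=(M4−M3)/(6·2)=-152/489, b=Δ3−h3·(2M3+M4)/6=251/489
t_q=11/2 → seg 2, τ=1/2; S=0+-1057/489·τ+132/163·τ²+172/489·τ³=-136/163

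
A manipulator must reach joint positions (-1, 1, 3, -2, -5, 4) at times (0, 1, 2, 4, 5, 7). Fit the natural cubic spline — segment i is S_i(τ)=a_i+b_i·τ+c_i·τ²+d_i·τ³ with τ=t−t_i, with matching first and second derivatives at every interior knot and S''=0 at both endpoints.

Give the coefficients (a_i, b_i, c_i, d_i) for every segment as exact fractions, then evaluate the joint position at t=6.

  seg 0: a=-1 b=2563/1418 c=0 d=273/1418
  seg 1: a=1 b=1691/709 c=819/1418 d=-1365/1418
  seg 2: a=3 b=925/1418 c=-1638/709 d=1041/2836
  seg 3: a=-2 b=-5933/1418 c=-153/1418 d=916/709
  seg 4: a=-5 b=-743/1418 c=5343/1418 d=-1781/2836
S(6) = -6761/2836

Δ: Δ0=2, Δ1=2, Δ2=-5/2, Δ3=-3, Δ4=9/2
row 1: diag=4, rhs=0; c'=1/4, d'=0
row 2: denom=6−1·1/4=23/4; d'=(-27−1·0)/(23/4)=-108/23
row 3: denom=6−2·8/23=122/23; d'=(-3−2·-108/23)/(122/23)=147/122
row 4: denom=6−1·23/122=709/122; d'=(45−1·147/122)/(709/122)=5343/709
back: M4=5343/709
back: M3=147/122−23/122·5343/709=-153/709
back: M2=-108/23−8/23·-153/709=-3276/709
back: M1=0−1/4·-3276/709=819/709
M: M0=0, M1=819/709, M2=-3276/709, M3=-153/709, M4=5343/709, M5=0
seg 0: a=-1, c=M0/2=0, d=(M1−M0)/(6·1)=273/1418, b=Δ0−h0·(2M0+M1)/6=2563/1418
seg 1: a=1, c=M1/2=819/1418, d=(M2−M1)/(6·1)=-1365/1418, b=Δ1−h1·(2M1+M2)/6=1691/709
seg 2: a=3, c=M2/2=-1638/709, d=(M3−M2)/(6·2)=1041/2836, b=Δ2−h2·(2M2+M3)/6=925/1418
seg 3: a=-2, c=M3/2=-153/1418, d=(M4−M3)/(6·1)=916/709, b=Δ3−h3·(2M3+M4)/6=-5933/1418
seg 4: a=-5, c=M4/2=5343/1418, d=(M5−M4)/(6·2)=-1781/2836, b=Δ4−h4·(2M4+M5)/6=-743/1418
t_q=6 → seg 4, τ=1; S=-5+-743/1418·τ+5343/1418·τ²+-1781/2836·τ³=-6761/2836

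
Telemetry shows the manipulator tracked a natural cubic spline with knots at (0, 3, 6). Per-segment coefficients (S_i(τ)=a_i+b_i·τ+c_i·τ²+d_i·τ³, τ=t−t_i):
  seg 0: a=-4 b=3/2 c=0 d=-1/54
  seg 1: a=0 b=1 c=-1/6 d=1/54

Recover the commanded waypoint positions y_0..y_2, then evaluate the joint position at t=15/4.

y_0=-4 y_1=0 y_2=2
S(15/4) = 85/128

y_0 = S_0(0) = a_0 = -4
y_1 = S_1(0) = a_1 = 0
y_2 = S_1(3) = 2
t_q=15/4 is in segment 1 (τ=3/4); S_1(τ)=85/128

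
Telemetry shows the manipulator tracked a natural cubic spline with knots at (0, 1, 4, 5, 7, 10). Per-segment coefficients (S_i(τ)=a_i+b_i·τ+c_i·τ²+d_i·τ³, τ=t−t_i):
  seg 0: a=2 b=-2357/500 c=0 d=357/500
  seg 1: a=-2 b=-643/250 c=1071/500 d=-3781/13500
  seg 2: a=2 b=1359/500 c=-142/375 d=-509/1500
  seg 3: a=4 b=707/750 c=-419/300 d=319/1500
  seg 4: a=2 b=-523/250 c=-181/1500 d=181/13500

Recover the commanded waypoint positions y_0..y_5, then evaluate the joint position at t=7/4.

y_0=2 y_1=-2 y_2=2 y_3=4 y_4=2 y_5=-5
S(7/4) = -90953/32000

y_0 = S_0(0) = a_0 = 2
y_1 = S_1(0) = a_1 = -2
y_2 = S_2(0) = a_2 = 2
y_3 = S_3(0) = a_3 = 4
y_4 = S_4(0) = a_4 = 2
y_5 = S_4(3) = -5
t_q=7/4 is in segment 1 (τ=3/4); S_1(τ)=-90953/32000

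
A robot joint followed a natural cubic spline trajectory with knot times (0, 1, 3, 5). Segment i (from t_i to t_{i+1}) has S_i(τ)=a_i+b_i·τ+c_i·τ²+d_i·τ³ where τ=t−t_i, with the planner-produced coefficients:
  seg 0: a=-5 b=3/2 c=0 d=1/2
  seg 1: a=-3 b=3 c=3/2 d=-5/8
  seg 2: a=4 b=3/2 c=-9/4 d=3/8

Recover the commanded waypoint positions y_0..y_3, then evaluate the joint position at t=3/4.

y_0 = S_0(0) = a_0 = -5
y_1 = S_1(0) = a_1 = -3
y_2 = S_2(0) = a_2 = 4
y_3 = S_2(2) = 1
t_q=3/4 is in segment 0 (τ=3/4); S_0(τ)=-469/128

y_0=-5 y_1=-3 y_2=4 y_3=1
S(3/4) = -469/128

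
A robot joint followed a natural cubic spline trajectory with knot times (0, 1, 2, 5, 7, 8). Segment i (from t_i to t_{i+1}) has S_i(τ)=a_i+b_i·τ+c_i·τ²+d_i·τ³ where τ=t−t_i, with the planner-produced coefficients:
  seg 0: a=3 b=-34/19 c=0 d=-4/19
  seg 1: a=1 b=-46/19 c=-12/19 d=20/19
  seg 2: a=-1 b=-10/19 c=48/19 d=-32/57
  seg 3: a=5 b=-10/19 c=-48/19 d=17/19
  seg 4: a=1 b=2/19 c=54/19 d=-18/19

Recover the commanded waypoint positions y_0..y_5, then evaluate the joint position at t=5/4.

y_0=3 y_1=1 y_2=-1 y_3=5 y_4=1 y_5=3
S(5/4) = 113/304

y_0 = S_0(0) = a_0 = 3
y_1 = S_1(0) = a_1 = 1
y_2 = S_2(0) = a_2 = -1
y_3 = S_3(0) = a_3 = 5
y_4 = S_4(0) = a_4 = 1
y_5 = S_4(1) = 3
t_q=5/4 is in segment 1 (τ=1/4); S_1(τ)=113/304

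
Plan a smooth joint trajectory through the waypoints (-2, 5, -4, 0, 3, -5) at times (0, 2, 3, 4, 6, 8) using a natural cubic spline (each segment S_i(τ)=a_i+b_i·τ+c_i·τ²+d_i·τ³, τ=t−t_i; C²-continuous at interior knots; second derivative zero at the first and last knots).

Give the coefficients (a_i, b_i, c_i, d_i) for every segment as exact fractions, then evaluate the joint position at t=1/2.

  seg 0: a=-2 b=2184/241 c=0 d=-2681/1928
  seg 1: a=5 b=-3675/482 c=-8043/964 d=6717/964
  seg 2: a=-4 b=-3285/964 c=3027/241 d=-4967/964
  seg 3: a=0 b=3015/482 c=-2793/964 d=501/1928
  seg 4: a=3 b=-534/241 c=-645/482 d=215/964
S(1/2) = 36359/15424

Δ: Δ0=7/2, Δ1=-9, Δ2=4, Δ3=3/2, Δ4=-4
row 1: diag=6, rhs=-75; c'=1/6, d'=-25/2
row 2: denom=4−1·1/6=23/6; d'=(78−1·-25/2)/(23/6)=543/23
row 3: denom=6−1·6/23=132/23; d'=(-15−1·543/23)/(132/23)=-74/11
row 4: denom=8−2·23/66=241/33; d'=(-33−2·-74/11)/(241/33)=-645/241
back: M4=-645/241
back: M3=-74/11−23/66·-645/241=-2793/482
back: M2=543/23−6/23·-2793/482=6054/241
back: M1=-25/2−1/6·6054/241=-8043/482
M: M0=0, M1=-8043/482, M2=6054/241, M3=-2793/482, M4=-645/241, M5=0
seg 0: a=-2, c=M0/2=0, d=(M1−M0)/(6·2)=-2681/1928, b=Δ0−h0·(2M0+M1)/6=2184/241
seg 1: a=5, c=M1/2=-8043/964, d=(M2−M1)/(6·1)=6717/964, b=Δ1−h1·(2M1+M2)/6=-3675/482
seg 2: a=-4, c=M2/2=3027/241, d=(M3−M2)/(6·1)=-4967/964, b=Δ2−h2·(2M2+M3)/6=-3285/964
seg 3: a=0, c=M3/2=-2793/964, d=(M4−M3)/(6·2)=501/1928, b=Δ3−h3·(2M3+M4)/6=3015/482
seg 4: a=3, c=M4/2=-645/482, d=(M5−M4)/(6·2)=215/964, b=Δ4−h4·(2M4+M5)/6=-534/241
t_q=1/2 → seg 0, τ=1/2; S=-2+2184/241·τ+0·τ²+-2681/1928·τ³=36359/15424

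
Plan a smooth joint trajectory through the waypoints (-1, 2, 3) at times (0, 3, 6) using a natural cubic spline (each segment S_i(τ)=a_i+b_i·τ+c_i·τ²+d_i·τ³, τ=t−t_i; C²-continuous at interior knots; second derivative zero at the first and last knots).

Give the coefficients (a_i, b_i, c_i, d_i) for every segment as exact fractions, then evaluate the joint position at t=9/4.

  seg 0: a=-1 b=7/6 c=0 d=-1/54
  seg 1: a=2 b=2/3 c=-1/6 d=1/54
S(9/4) = 181/128

Δ: Δ0=1, Δ1=1/3
row 1: diag=12, rhs=-4; c'=1/4, d'=-1/3
back: M1=-1/3
M: M0=0, M1=-1/3, M2=0
seg 0: a=-1, c=M0/2=0, d=(M1−M0)/(6·3)=-1/54, b=Δ0−h0·(2M0+M1)/6=7/6
seg 1: a=2, c=M1/2=-1/6, d=(M2−M1)/(6·3)=1/54, b=Δ1−h1·(2M1+M2)/6=2/3
t_q=9/4 → seg 0, τ=9/4; S=-1+7/6·τ+0·τ²+-1/54·τ³=181/128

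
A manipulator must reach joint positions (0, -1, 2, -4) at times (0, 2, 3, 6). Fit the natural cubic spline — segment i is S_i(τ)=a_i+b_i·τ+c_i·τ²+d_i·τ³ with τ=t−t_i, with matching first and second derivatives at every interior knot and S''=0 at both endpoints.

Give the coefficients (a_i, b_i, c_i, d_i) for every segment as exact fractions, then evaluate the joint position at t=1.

  seg 0: a=0 b=-179/94 c=0 d=33/94
  seg 1: a=-1 b=217/94 c=99/47 d=-133/94
  seg 2: a=2 b=107/47 c=-201/94 d=67/282
S(1) = -73/47

Δ: Δ0=-1/2, Δ1=3, Δ2=-2
row 1: diag=6, rhs=21; c'=1/6, d'=7/2
row 2: denom=8−1·1/6=47/6; d'=(-30−1·7/2)/(47/6)=-201/47
back: M2=-201/47
back: M1=7/2−1/6·-201/47=198/47
M: M0=0, M1=198/47, M2=-201/47, M3=0
seg 0: a=0, c=M0/2=0, d=(M1−M0)/(6·2)=33/94, b=Δ0−h0·(2M0+M1)/6=-179/94
seg 1: a=-1, c=M1/2=99/47, d=(M2−M1)/(6·1)=-133/94, b=Δ1−h1·(2M1+M2)/6=217/94
seg 2: a=2, c=M2/2=-201/94, d=(M3−M2)/(6·3)=67/282, b=Δ2−h2·(2M2+M3)/6=107/47
t_q=1 → seg 0, τ=1; S=0+-179/94·τ+0·τ²+33/94·τ³=-73/47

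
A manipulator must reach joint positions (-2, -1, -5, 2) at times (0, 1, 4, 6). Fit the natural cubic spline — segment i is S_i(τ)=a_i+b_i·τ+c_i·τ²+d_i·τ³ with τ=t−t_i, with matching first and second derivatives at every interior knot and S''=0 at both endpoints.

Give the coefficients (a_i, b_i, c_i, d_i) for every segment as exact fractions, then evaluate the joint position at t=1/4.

  seg 0: a=-2 b=653/426 c=0 d=-227/426
  seg 1: a=-1 b=-14/213 c=-227/142 d=167/426
  seg 2: a=-5 b=395/426 c=137/71 d=-137/426
S(1/4) = -14769/9088

Δ: Δ0=1, Δ1=-4/3, Δ2=7/2
row 1: diag=8, rhs=-14; c'=3/8, d'=-7/4
row 2: denom=10−3·3/8=71/8; d'=(29−3·-7/4)/(71/8)=274/71
back: M2=274/71
back: M1=-7/4−3/8·274/71=-227/71
M: M0=0, M1=-227/71, M2=274/71, M3=0
seg 0: a=-2, c=M0/2=0, d=(M1−M0)/(6·1)=-227/426, b=Δ0−h0·(2M0+M1)/6=653/426
seg 1: a=-1, c=M1/2=-227/142, d=(M2−M1)/(6·3)=167/426, b=Δ1−h1·(2M1+M2)/6=-14/213
seg 2: a=-5, c=M2/2=137/71, d=(M3−M2)/(6·2)=-137/426, b=Δ2−h2·(2M2+M3)/6=395/426
t_q=1/4 → seg 0, τ=1/4; S=-2+653/426·τ+0·τ²+-227/426·τ³=-14769/9088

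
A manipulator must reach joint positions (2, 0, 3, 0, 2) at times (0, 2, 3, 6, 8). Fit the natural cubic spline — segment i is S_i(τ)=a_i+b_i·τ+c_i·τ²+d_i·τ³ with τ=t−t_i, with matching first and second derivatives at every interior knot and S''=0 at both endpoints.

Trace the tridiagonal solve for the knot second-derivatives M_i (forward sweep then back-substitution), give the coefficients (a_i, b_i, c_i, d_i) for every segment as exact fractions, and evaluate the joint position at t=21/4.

Δ: Δ0=-1, Δ1=3, Δ2=-1, Δ3=1
row 1: diag=6, rhs=24; c'=1/6, d'=4
row 2: denom=8−1·1/6=47/6; d'=(-24−1·4)/(47/6)=-168/47
row 3: denom=10−3·18/47=416/47; d'=(12−3·-168/47)/(416/47)=267/104
back: M3=267/104
back: M2=-168/47−18/47·267/104=-237/52
back: M1=4−1/6·-237/52=495/104
M: M0=0, M1=495/104, M2=-237/52, M3=267/104, M4=0
seg 0: a=2, c=M0/2=0, d=(M1−M0)/(6·2)=165/416, b=Δ0−h0·(2M0+M1)/6=-269/104
seg 1: a=0, c=M1/2=495/208, d=(M2−M1)/(6·1)=-323/208, b=Δ1−h1·(2M1+M2)/6=113/52
seg 2: a=3, c=M2/2=-237/104, d=(M3−M2)/(6·3)=19/48, b=Δ2−h2·(2M2+M3)/6=473/208
seg 3: a=0, c=M3/2=267/208, d=(M4−M3)/(6·2)=-89/416, b=Δ3−h3·(2M3+M4)/6=-37/52
t_q=21/4 → seg 2, τ=9/4; S=3+473/208·τ+-237/104·τ²+19/48·τ³=14493/13312

  seg 0: a=2 b=-269/104 c=0 d=165/416
  seg 1: a=0 b=113/52 c=495/208 d=-323/208
  seg 2: a=3 b=473/208 c=-237/104 d=19/48
  seg 3: a=0 b=-37/52 c=267/208 d=-89/416
S(21/4) = 14493/13312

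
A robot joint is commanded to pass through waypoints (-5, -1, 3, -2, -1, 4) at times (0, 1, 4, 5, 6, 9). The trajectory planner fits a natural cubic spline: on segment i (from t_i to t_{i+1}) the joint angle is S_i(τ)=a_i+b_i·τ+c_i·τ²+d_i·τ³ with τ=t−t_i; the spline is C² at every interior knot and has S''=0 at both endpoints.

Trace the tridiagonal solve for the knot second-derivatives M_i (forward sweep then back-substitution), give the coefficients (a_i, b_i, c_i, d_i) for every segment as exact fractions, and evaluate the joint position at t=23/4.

Δ: Δ0=4, Δ1=4/3, Δ2=-5, Δ3=1, Δ4=5/3
row 1: diag=8, rhs=-16; c'=3/8, d'=-2
row 2: denom=8−3·3/8=55/8; d'=(-38−3·-2)/(55/8)=-256/55
row 3: denom=4−1·8/55=212/55; d'=(36−1·-256/55)/(212/55)=559/53
row 4: denom=8−1·55/212=1641/212; d'=(4−1·559/53)/(1641/212)=-1388/1641
back: M4=-1388/1641
back: M3=559/53−55/212·-1388/1641=17668/1641
back: M2=-256/55−8/55·17668/1641=-10208/1641
back: M1=-2−3/8·-10208/1641=182/547
M: M0=0, M1=182/547, M2=-10208/1641, M3=17668/1641, M4=-1388/1641, M5=0
seg 0: a=-5, c=M0/2=0, d=(M1−M0)/(6·1)=91/1641, b=Δ0−h0·(2M0+M1)/6=6473/1641
seg 1: a=-1, c=M1/2=91/547, d=(M2−M1)/(6·3)=-5377/14769, b=Δ1−h1·(2M1+M2)/6=6746/1641
seg 2: a=3, c=M2/2=-5104/1641, d=(M3−M2)/(6·1)=4646/1641, b=Δ2−h2·(2M2+M3)/6=-7747/1641
seg 3: a=-2, c=M3/2=8834/1641, d=(M4−M3)/(6·1)=-3176/1641, b=Δ3−h3·(2M3+M4)/6=-1339/547
seg 4: a=-1, c=M4/2=-694/1641, d=(M5−M4)/(6·3)=694/14769, b=Δ4−h4·(2M4+M5)/6=4123/1641
t_q=23/4 → seg 3, τ=3/4; S=-2+-1339/547·τ+8834/1641·τ²+-3176/1641·τ³=-1777/1094

  seg 0: a=-5 b=6473/1641 c=0 d=91/1641
  seg 1: a=-1 b=6746/1641 c=91/547 d=-5377/14769
  seg 2: a=3 b=-7747/1641 c=-5104/1641 d=4646/1641
  seg 3: a=-2 b=-1339/547 c=8834/1641 d=-3176/1641
  seg 4: a=-1 b=4123/1641 c=-694/1641 d=694/14769
S(23/4) = -1777/1094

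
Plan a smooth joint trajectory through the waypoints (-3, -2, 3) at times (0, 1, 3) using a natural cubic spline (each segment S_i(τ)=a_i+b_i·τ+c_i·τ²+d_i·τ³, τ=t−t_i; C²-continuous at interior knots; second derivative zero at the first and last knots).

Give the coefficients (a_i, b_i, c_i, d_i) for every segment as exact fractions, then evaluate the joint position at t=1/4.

Δ: Δ0=1, Δ1=5/2
row 1: diag=6, rhs=9; c'=1/3, d'=3/2
back: M1=3/2
M: M0=0, M1=3/2, M2=0
seg 0: a=-3, c=M0/2=0, d=(M1−M0)/(6·1)=1/4, b=Δ0−h0·(2M0+M1)/6=3/4
seg 1: a=-2, c=M1/2=3/4, d=(M2−M1)/(6·2)=-1/8, b=Δ1−h1·(2M1+M2)/6=3/2
t_q=1/4 → seg 0, τ=1/4; S=-3+3/4·τ+0·τ²+1/4·τ³=-719/256

  seg 0: a=-3 b=3/4 c=0 d=1/4
  seg 1: a=-2 b=3/2 c=3/4 d=-1/8
S(1/4) = -719/256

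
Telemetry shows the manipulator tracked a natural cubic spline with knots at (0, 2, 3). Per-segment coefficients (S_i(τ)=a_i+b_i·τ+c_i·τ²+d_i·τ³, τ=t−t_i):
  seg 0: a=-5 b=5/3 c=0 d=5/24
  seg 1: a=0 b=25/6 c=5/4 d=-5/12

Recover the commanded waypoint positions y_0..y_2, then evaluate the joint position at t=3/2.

y_0 = S_0(0) = a_0 = -5
y_1 = S_1(0) = a_1 = 0
y_2 = S_1(1) = 5
t_q=3/2 is in segment 0 (τ=3/2); S_0(τ)=-115/64

y_0=-5 y_1=0 y_2=5
S(3/2) = -115/64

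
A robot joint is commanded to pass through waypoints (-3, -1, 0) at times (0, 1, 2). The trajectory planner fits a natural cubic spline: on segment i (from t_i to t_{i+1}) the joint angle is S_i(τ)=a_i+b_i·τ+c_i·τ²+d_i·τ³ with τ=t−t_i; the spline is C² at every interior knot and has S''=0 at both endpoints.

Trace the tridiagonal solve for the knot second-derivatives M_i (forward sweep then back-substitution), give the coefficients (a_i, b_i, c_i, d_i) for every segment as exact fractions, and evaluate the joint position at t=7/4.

  seg 0: a=-3 b=9/4 c=0 d=-1/4
  seg 1: a=-1 b=3/2 c=-3/4 d=1/4
S(7/4) = -49/256

Δ: Δ0=2, Δ1=1
row 1: diag=4, rhs=-6; c'=1/4, d'=-3/2
back: M1=-3/2
M: M0=0, M1=-3/2, M2=0
seg 0: a=-3, c=M0/2=0, d=(M1−M0)/(6·1)=-1/4, b=Δ0−h0·(2M0+M1)/6=9/4
seg 1: a=-1, c=M1/2=-3/4, d=(M2−M1)/(6·1)=1/4, b=Δ1−h1·(2M1+M2)/6=3/2
t_q=7/4 → seg 1, τ=3/4; S=-1+3/2·τ+-3/4·τ²+1/4·τ³=-49/256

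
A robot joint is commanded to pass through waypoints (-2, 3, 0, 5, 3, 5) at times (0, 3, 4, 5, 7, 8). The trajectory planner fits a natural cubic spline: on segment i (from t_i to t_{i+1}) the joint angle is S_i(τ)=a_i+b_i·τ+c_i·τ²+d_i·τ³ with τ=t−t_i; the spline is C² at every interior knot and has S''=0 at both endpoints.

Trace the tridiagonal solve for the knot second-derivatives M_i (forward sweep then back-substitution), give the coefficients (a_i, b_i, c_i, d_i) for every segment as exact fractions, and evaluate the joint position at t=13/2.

Δ: Δ0=5/3, Δ1=-3, Δ2=5, Δ3=-1, Δ4=2
row 1: diag=8, rhs=-28; c'=1/8, d'=-7/2
row 2: denom=4−1·1/8=31/8; d'=(48−1·-7/2)/(31/8)=412/31
row 3: denom=6−1·8/31=178/31; d'=(-36−1·412/31)/(178/31)=-764/89
row 4: denom=6−2·31/89=472/89; d'=(18−2·-764/89)/(472/89)=1565/236
back: M4=1565/236
back: M3=-764/89−31/89·1565/236=-2571/236
back: M2=412/31−8/31·-2571/236=950/59
back: M1=-7/2−1/8·950/59=-1301/236
M: M0=0, M1=-1301/236, M2=950/59, M3=-2571/236, M4=1565/236, M5=0
seg 0: a=-2, c=M0/2=0, d=(M1−M0)/(6·3)=-1301/4248, b=Δ0−h0·(2M0+M1)/6=6263/1416
seg 1: a=3, c=M1/2=-1301/472, d=(M2−M1)/(6·1)=5101/1416, b=Δ1−h1·(2M1+M2)/6=-2723/708
seg 2: a=0, c=M2/2=475/59, d=(M3−M2)/(6·1)=-6371/1416, b=Δ2−h2·(2M2+M3)/6=2051/1416
seg 3: a=5, c=M3/2=-2571/472, d=(M4−M3)/(6·2)=517/354, b=Δ3−h3·(2M3+M4)/6=2869/708
seg 4: a=3, c=M4/2=1565/472, d=(M5−M4)/(6·1)=-1565/1416, b=Δ4−h4·(2M4+M5)/6=-149/708
t_q=13/2 → seg 3, τ=3/2; S=5+2869/708·τ+-2571/472·τ²+517/354·τ³=7083/1888

  seg 0: a=-2 b=6263/1416 c=0 d=-1301/4248
  seg 1: a=3 b=-2723/708 c=-1301/472 d=5101/1416
  seg 2: a=0 b=2051/1416 c=475/59 d=-6371/1416
  seg 3: a=5 b=2869/708 c=-2571/472 d=517/354
  seg 4: a=3 b=-149/708 c=1565/472 d=-1565/1416
S(13/2) = 7083/1888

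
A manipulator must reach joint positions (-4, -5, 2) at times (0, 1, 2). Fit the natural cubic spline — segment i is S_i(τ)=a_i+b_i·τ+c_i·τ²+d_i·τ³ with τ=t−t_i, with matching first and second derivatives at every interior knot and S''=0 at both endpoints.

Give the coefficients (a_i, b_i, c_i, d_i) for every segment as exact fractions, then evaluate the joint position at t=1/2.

Δ: Δ0=-1, Δ1=7
row 1: diag=4, rhs=48; c'=1/4, d'=12
back: M1=12
M: M0=0, M1=12, M2=0
seg 0: a=-4, c=M0/2=0, d=(M1−M0)/(6·1)=2, b=Δ0−h0·(2M0+M1)/6=-3
seg 1: a=-5, c=M1/2=6, d=(M2−M1)/(6·1)=-2, b=Δ1−h1·(2M1+M2)/6=3
t_q=1/2 → seg 0, τ=1/2; S=-4+-3·τ+0·τ²+2·τ³=-21/4

  seg 0: a=-4 b=-3 c=0 d=2
  seg 1: a=-5 b=3 c=6 d=-2
S(1/2) = -21/4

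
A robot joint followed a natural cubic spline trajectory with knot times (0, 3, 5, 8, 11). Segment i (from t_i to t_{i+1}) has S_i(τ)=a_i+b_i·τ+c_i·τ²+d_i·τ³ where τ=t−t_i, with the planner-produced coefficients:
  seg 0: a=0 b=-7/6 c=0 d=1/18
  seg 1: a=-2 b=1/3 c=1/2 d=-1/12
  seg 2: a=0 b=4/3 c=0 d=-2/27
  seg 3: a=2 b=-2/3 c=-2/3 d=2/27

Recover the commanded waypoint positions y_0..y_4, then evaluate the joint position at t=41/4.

y_0 = S_0(0) = a_0 = 0
y_1 = S_1(0) = a_1 = -2
y_2 = S_2(0) = a_2 = 0
y_3 = S_3(0) = a_3 = 2
y_4 = S_3(3) = -4
t_q=41/4 is in segment 3 (τ=9/4); S_3(τ)=-65/32

y_0=0 y_1=-2 y_2=0 y_3=2 y_4=-4
S(41/4) = -65/32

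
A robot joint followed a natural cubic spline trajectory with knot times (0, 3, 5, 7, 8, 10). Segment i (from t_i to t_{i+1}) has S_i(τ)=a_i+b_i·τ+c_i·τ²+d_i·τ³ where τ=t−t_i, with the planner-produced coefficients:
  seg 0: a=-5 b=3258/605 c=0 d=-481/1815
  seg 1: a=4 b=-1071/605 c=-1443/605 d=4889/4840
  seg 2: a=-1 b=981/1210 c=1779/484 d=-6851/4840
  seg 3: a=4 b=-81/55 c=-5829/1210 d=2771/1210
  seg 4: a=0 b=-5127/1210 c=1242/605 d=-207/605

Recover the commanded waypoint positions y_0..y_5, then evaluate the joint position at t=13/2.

y_0=-5 y_1=4 y_2=-1 y_3=4 y_4=0 y_5=-3
S(13/2) = 143611/38720

y_0 = S_0(0) = a_0 = -5
y_1 = S_1(0) = a_1 = 4
y_2 = S_2(0) = a_2 = -1
y_3 = S_3(0) = a_3 = 4
y_4 = S_4(0) = a_4 = 0
y_5 = S_4(2) = -3
t_q=13/2 is in segment 2 (τ=3/2); S_2(τ)=143611/38720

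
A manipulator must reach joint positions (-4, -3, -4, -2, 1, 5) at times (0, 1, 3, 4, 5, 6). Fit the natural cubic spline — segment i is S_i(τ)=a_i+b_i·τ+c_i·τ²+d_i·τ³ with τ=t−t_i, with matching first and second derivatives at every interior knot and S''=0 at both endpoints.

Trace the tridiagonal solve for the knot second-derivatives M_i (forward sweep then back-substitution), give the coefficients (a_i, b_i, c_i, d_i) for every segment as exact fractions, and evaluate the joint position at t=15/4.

  seg 0: a=-4 b=109/76 c=0 d=-33/76
  seg 1: a=-3 b=5/38 c=-99/76 d=75/152
  seg 2: a=-4 b=16/19 c=63/38 d=-1/2
  seg 3: a=-2 b=101/38 c=3/19 d=7/38
  seg 4: a=1 b=67/19 c=27/38 d=-9/38
S(15/4) = -6437/2432

Δ: Δ0=1, Δ1=-1/2, Δ2=2, Δ3=3, Δ4=4
row 1: diag=6, rhs=-9; c'=1/3, d'=-3/2
row 2: denom=6−2·1/3=16/3; d'=(15−2·-3/2)/(16/3)=27/8
row 3: denom=4−1·3/16=61/16; d'=(6−1·27/8)/(61/16)=42/61
row 4: denom=4−1·16/61=228/61; d'=(6−1·42/61)/(228/61)=27/19
back: M4=27/19
back: M3=42/61−16/61·27/19=6/19
back: M2=27/8−3/16·6/19=63/19
back: M1=-3/2−1/3·63/19=-99/38
M: M0=0, M1=-99/38, M2=63/19, M3=6/19, M4=27/19, M5=0
seg 0: a=-4, c=M0/2=0, d=(M1−M0)/(6·1)=-33/76, b=Δ0−h0·(2M0+M1)/6=109/76
seg 1: a=-3, c=M1/2=-99/76, d=(M2−M1)/(6·2)=75/152, b=Δ1−h1·(2M1+M2)/6=5/38
seg 2: a=-4, c=M2/2=63/38, d=(M3−M2)/(6·1)=-1/2, b=Δ2−h2·(2M2+M3)/6=16/19
seg 3: a=-2, c=M3/2=3/19, d=(M4−M3)/(6·1)=7/38, b=Δ3−h3·(2M3+M4)/6=101/38
seg 4: a=1, c=M4/2=27/38, d=(M5−M4)/(6·1)=-9/38, b=Δ4−h4·(2M4+M5)/6=67/19
t_q=15/4 → seg 2, τ=3/4; S=-4+16/19·τ+63/38·τ²+-1/2·τ³=-6437/2432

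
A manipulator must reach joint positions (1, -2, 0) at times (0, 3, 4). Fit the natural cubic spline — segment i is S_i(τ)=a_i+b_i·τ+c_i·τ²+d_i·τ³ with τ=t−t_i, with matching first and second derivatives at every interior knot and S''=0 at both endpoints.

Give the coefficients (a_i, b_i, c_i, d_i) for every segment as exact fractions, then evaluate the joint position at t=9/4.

  seg 0: a=1 b=-17/8 c=0 d=1/8
  seg 1: a=-2 b=5/4 c=9/8 d=-3/8
S(9/4) = -1207/512

Δ: Δ0=-1, Δ1=2
row 1: diag=8, rhs=18; c'=1/8, d'=9/4
back: M1=9/4
M: M0=0, M1=9/4, M2=0
seg 0: a=1, c=M0/2=0, d=(M1−M0)/(6·3)=1/8, b=Δ0−h0·(2M0+M1)/6=-17/8
seg 1: a=-2, c=M1/2=9/8, d=(M2−M1)/(6·1)=-3/8, b=Δ1−h1·(2M1+M2)/6=5/4
t_q=9/4 → seg 0, τ=9/4; S=1+-17/8·τ+0·τ²+1/8·τ³=-1207/512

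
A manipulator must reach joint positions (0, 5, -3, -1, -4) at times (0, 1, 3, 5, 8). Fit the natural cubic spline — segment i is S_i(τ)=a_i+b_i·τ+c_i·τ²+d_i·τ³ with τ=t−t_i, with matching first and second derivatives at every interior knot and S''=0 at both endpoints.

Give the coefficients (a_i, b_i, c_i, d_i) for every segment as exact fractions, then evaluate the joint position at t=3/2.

Δ: Δ0=5, Δ1=-4, Δ2=1, Δ3=-1
row 1: diag=6, rhs=-54; c'=1/3, d'=-9
row 2: denom=8−2·1/3=22/3; d'=(30−2·-9)/(22/3)=72/11
row 3: denom=10−2·3/11=104/11; d'=(-12−2·72/11)/(104/11)=-69/26
back: M3=-69/26
back: M2=72/11−3/11·-69/26=189/26
back: M1=-9−1/3·189/26=-297/26
M: M0=0, M1=-297/26, M2=189/26, M3=-69/26, M4=0
seg 0: a=0, c=M0/2=0, d=(M1−M0)/(6·1)=-99/52, b=Δ0−h0·(2M0+M1)/6=359/52
seg 1: a=5, c=M1/2=-297/52, d=(M2−M1)/(6·2)=81/52, b=Δ1−h1·(2M1+M2)/6=31/26
seg 2: a=-3, c=M2/2=189/52, d=(M3−M2)/(6·2)=-43/52, b=Δ2−h2·(2M2+M3)/6=-77/26
seg 3: a=-1, c=M3/2=-69/52, d=(M4−M3)/(6·3)=23/156, b=Δ3−h3·(2M3+M4)/6=43/26
t_q=3/2 → seg 1, τ=1/2; S=5+31/26·τ+-297/52·τ²+81/52·τ³=1815/416

  seg 0: a=0 b=359/52 c=0 d=-99/52
  seg 1: a=5 b=31/26 c=-297/52 d=81/52
  seg 2: a=-3 b=-77/26 c=189/52 d=-43/52
  seg 3: a=-1 b=43/26 c=-69/52 d=23/156
S(3/2) = 1815/416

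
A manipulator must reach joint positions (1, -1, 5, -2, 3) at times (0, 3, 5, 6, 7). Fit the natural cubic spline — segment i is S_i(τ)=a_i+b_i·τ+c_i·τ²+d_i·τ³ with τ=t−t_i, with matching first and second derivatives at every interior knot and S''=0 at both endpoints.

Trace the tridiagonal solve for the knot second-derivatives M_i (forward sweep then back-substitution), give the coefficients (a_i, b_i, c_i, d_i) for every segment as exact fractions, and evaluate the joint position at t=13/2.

  seg 0: a=1 b=-2123/642 c=0 d=565/1926
  seg 1: a=-1 b=1481/321 c=565/214 d=-2213/1284
  seg 2: a=5 b=-1768/321 c=-824/107 d=1993/321
  seg 3: a=-2 b=-733/321 c=1169/107 d=-1169/321
S(13/2) = -741/856

Δ: Δ0=-2/3, Δ1=3, Δ2=-7, Δ3=5
row 1: diag=10, rhs=22; c'=1/5, d'=11/5
row 2: denom=6−2·1/5=28/5; d'=(-60−2·11/5)/(28/5)=-23/2
row 3: denom=4−1·5/28=107/28; d'=(72−1·-23/2)/(107/28)=2338/107
back: M3=2338/107
back: M2=-23/2−5/28·2338/107=-1648/107
back: M1=11/5−1/5·-1648/107=565/107
M: M0=0, M1=565/107, M2=-1648/107, M3=2338/107, M4=0
seg 0: a=1, c=M0/2=0, d=(M1−M0)/(6·3)=565/1926, b=Δ0−h0·(2M0+M1)/6=-2123/642
seg 1: a=-1, c=M1/2=565/214, d=(M2−M1)/(6·2)=-2213/1284, b=Δ1−h1·(2M1+M2)/6=1481/321
seg 2: a=5, c=M2/2=-824/107, d=(M3−M2)/(6·1)=1993/321, b=Δ2−h2·(2M2+M3)/6=-1768/321
seg 3: a=-2, c=M3/2=1169/107, d=(M4−M3)/(6·1)=-1169/321, b=Δ3−h3·(2M3+M4)/6=-733/321
t_q=13/2 → seg 3, τ=1/2; S=-2+-733/321·τ+1169/107·τ²+-1169/321·τ³=-741/856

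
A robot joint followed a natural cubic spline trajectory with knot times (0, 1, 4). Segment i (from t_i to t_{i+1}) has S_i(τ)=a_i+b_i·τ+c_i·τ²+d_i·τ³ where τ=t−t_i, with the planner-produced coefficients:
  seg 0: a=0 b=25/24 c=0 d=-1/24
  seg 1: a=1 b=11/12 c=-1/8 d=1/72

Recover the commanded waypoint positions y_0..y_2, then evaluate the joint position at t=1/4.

y_0 = S_0(0) = a_0 = 0
y_1 = S_1(0) = a_1 = 1
y_2 = S_1(3) = 3
t_q=1/4 is in segment 0 (τ=1/4); S_0(τ)=133/512

y_0=0 y_1=1 y_2=3
S(1/4) = 133/512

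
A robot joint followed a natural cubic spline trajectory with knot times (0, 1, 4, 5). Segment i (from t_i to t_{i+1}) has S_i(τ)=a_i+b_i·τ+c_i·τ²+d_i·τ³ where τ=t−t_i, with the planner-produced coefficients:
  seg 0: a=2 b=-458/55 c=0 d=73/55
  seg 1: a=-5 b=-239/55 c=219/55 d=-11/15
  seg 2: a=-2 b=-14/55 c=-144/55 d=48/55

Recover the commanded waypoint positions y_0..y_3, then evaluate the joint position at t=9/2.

y_0=2 y_1=-5 y_2=-2 y_3=-4
S(9/2) = -147/55

y_0 = S_0(0) = a_0 = 2
y_1 = S_1(0) = a_1 = -5
y_2 = S_2(0) = a_2 = -2
y_3 = S_2(1) = -4
t_q=9/2 is in segment 2 (τ=1/2); S_2(τ)=-147/55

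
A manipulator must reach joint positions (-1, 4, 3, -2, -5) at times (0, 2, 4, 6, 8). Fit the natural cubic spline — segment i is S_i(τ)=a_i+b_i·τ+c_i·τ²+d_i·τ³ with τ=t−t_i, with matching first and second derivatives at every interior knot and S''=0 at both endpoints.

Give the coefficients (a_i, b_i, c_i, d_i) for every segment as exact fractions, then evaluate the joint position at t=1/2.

Δ: Δ0=5/2, Δ1=-1/2, Δ2=-5/2, Δ3=-3/2
row 1: diag=8, rhs=-18; c'=1/4, d'=-9/4
row 2: denom=8−2·1/4=15/2; d'=(-12−2·-9/4)/(15/2)=-1
row 3: denom=8−2·4/15=112/15; d'=(6−2·-1)/(112/15)=15/14
back: M3=15/14
back: M2=-1−4/15·15/14=-9/7
back: M1=-9/4−1/4·-9/7=-27/14
M: M0=0, M1=-27/14, M2=-9/7, M3=15/14, M4=0
seg 0: a=-1, c=M0/2=0, d=(M1−M0)/(6·2)=-9/56, b=Δ0−h0·(2M0+M1)/6=22/7
seg 1: a=4, c=M1/2=-27/28, d=(M2−M1)/(6·2)=3/56, b=Δ1−h1·(2M1+M2)/6=17/14
seg 2: a=3, c=M2/2=-9/14, d=(M3−M2)/(6·2)=11/56, b=Δ2−h2·(2M2+M3)/6=-2
seg 3: a=-2, c=M3/2=15/28, d=(M4−M3)/(6·2)=-5/56, b=Δ3−h3·(2M3+M4)/6=-31/14
t_q=1/2 → seg 0, τ=1/2; S=-1+22/7·τ+0·τ²+-9/56·τ³=247/448

  seg 0: a=-1 b=22/7 c=0 d=-9/56
  seg 1: a=4 b=17/14 c=-27/28 d=3/56
  seg 2: a=3 b=-2 c=-9/14 d=11/56
  seg 3: a=-2 b=-31/14 c=15/28 d=-5/56
S(1/2) = 247/448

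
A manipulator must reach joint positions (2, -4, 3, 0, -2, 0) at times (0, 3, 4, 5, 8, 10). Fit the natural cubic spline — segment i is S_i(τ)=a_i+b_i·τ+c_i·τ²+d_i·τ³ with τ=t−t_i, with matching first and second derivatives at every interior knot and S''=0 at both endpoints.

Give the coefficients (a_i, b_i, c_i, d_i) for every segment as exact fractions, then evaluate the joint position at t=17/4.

  seg 0: a=2 b=-1975/303 c=0 d=1369/2727
  seg 1: a=-4 b=2132/303 c=1369/303 d=-460/101
  seg 2: a=3 b=730/303 c=-2771/303 d=1132/303
  seg 3: a=0 b=-472/101 c=625/303 d=-661/2727
  seg 4: a=-2 b=117/101 c=-12/101 d=2/101
S(17/4) = 312/101

Δ: Δ0=-2, Δ1=7, Δ2=-3, Δ3=-2/3, Δ4=1
row 1: diag=8, rhs=54; c'=1/8, d'=27/4
row 2: denom=4−1·1/8=31/8; d'=(-60−1·27/4)/(31/8)=-534/31
row 3: denom=8−1·8/31=240/31; d'=(14−1·-534/31)/(240/31)=121/30
row 4: denom=10−3·31/80=707/80; d'=(10−3·121/30)/(707/80)=-24/101
back: M4=-24/101
back: M3=121/30−31/80·-24/101=1250/303
back: M2=-534/31−8/31·1250/303=-5542/303
back: M1=27/4−1/8·-5542/303=2738/303
M: M0=0, M1=2738/303, M2=-5542/303, M3=1250/303, M4=-24/101, M5=0
seg 0: a=2, c=M0/2=0, d=(M1−M0)/(6·3)=1369/2727, b=Δ0−h0·(2M0+M1)/6=-1975/303
seg 1: a=-4, c=M1/2=1369/303, d=(M2−M1)/(6·1)=-460/101, b=Δ1−h1·(2M1+M2)/6=2132/303
seg 2: a=3, c=M2/2=-2771/303, d=(M3−M2)/(6·1)=1132/303, b=Δ2−h2·(2M2+M3)/6=730/303
seg 3: a=0, c=M3/2=625/303, d=(M4−M3)/(6·3)=-661/2727, b=Δ3−h3·(2M3+M4)/6=-472/101
seg 4: a=-2, c=M4/2=-12/101, d=(M5−M4)/(6·2)=2/101, b=Δ4−h4·(2M4+M5)/6=117/101
t_q=17/4 → seg 2, τ=1/4; S=3+730/303·τ+-2771/303·τ²+1132/303·τ³=312/101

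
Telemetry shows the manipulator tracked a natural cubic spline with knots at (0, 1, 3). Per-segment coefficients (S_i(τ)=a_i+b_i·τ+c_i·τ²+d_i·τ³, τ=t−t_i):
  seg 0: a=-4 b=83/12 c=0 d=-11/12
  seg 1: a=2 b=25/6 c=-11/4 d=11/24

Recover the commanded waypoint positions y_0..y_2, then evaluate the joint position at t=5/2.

y_0=-4 y_1=2 y_2=3
S(5/2) = 231/64

y_0 = S_0(0) = a_0 = -4
y_1 = S_1(0) = a_1 = 2
y_2 = S_1(2) = 3
t_q=5/2 is in segment 1 (τ=3/2); S_1(τ)=231/64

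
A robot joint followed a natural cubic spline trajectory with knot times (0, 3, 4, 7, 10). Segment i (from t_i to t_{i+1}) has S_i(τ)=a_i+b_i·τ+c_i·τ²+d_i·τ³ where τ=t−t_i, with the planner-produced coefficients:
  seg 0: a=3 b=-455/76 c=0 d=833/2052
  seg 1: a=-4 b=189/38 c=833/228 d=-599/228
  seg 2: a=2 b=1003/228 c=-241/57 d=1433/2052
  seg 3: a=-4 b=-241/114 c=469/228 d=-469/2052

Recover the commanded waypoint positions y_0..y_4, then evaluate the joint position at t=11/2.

y_0 = S_0(0) = a_0 = 3
y_1 = S_1(0) = a_1 = -4
y_2 = S_2(0) = a_2 = 2
y_3 = S_3(0) = a_3 = -4
y_4 = S_3(3) = 2
t_q=11/2 is in segment 2 (τ=3/2); S_2(τ)=877/608

y_0=3 y_1=-4 y_2=2 y_3=-4 y_4=2
S(11/2) = 877/608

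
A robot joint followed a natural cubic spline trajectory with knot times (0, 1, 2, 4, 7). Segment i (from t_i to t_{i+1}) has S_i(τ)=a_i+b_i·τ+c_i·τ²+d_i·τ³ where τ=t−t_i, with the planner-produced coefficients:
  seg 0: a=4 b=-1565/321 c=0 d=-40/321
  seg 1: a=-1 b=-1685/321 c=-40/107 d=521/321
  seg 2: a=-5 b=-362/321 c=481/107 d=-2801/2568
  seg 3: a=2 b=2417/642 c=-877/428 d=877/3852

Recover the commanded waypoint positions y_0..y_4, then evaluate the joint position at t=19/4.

y_0 = S_0(0) = a_0 = 4
y_1 = S_1(0) = a_1 = -1
y_2 = S_2(0) = a_2 = -5
y_3 = S_3(0) = a_3 = 2
y_4 = S_3(3) = 1
t_q=19/4 is in segment 3 (τ=3/4); S_3(τ)=103187/27392

y_0=4 y_1=-1 y_2=-5 y_3=2 y_4=1
S(19/4) = 103187/27392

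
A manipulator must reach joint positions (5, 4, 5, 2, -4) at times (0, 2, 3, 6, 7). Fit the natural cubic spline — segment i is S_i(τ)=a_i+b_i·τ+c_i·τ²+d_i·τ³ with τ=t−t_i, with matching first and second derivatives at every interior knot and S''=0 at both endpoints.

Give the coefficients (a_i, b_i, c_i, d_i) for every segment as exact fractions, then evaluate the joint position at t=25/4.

Δ: Δ0=-1/2, Δ1=1, Δ2=-1, Δ3=-6
row 1: diag=6, rhs=9; c'=1/6, d'=3/2
row 2: denom=8−1·1/6=47/6; d'=(-12−1·3/2)/(47/6)=-81/47
row 3: denom=8−3·18/47=322/47; d'=(-30−3·-81/47)/(322/47)=-1167/322
back: M3=-1167/322
back: M2=-81/47−18/47·-1167/322=-54/161
back: M1=3/2−1/6·-54/161=501/322
M: M0=0, M1=501/322, M2=-54/161, M3=-1167/322, M4=0
seg 0: a=5, c=M0/2=0, d=(M1−M0)/(6·2)=167/1288, b=Δ0−h0·(2M0+M1)/6=-164/161
seg 1: a=4, c=M1/2=501/644, d=(M2−M1)/(6·1)=-29/92, b=Δ1−h1·(2M1+M2)/6=173/322
seg 2: a=5, c=M2/2=-27/161, d=(M3−M2)/(6·3)=-353/1932, b=Δ2−h2·(2M2+M3)/6=739/644
seg 3: a=2, c=M3/2=-1167/644, d=(M4−M3)/(6·1)=389/644, b=Δ3−h3·(2M3+M4)/6=-1543/322
t_q=25/4 → seg 3, τ=1/4; S=2+-1543/322·τ+-1167/644·τ²+389/644·τ³=4111/5888

  seg 0: a=5 b=-164/161 c=0 d=167/1288
  seg 1: a=4 b=173/322 c=501/644 d=-29/92
  seg 2: a=5 b=739/644 c=-27/161 d=-353/1932
  seg 3: a=2 b=-1543/322 c=-1167/644 d=389/644
S(25/4) = 4111/5888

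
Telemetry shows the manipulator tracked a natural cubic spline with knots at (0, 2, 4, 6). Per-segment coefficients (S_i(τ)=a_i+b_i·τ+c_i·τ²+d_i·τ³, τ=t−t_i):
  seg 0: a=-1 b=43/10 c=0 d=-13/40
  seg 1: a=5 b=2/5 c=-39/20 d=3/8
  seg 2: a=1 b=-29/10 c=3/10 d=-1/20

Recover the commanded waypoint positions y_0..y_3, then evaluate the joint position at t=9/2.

y_0=-1 y_1=5 y_2=1 y_3=-4
S(9/2) = -61/160

y_0 = S_0(0) = a_0 = -1
y_1 = S_1(0) = a_1 = 5
y_2 = S_2(0) = a_2 = 1
y_3 = S_2(2) = -4
t_q=9/2 is in segment 2 (τ=1/2); S_2(τ)=-61/160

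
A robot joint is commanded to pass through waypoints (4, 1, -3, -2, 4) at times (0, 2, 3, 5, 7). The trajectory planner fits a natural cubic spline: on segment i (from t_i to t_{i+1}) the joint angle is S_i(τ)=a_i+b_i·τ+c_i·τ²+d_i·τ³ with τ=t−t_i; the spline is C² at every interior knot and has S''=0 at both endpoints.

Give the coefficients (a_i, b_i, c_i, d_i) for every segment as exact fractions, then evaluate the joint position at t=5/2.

  seg 0: a=4 b=-51/128 c=0 d=-141/512
  seg 1: a=1 b=-237/64 c=-423/256 d=347/256
  seg 2: a=-3 b=-753/256 c=309/128 d=-355/1024
  seg 3: a=-2 b=327/128 c=171/512 d=-57/1024
S(5/2) = -2243/2048

Δ: Δ0=-3/2, Δ1=-4, Δ2=1/2, Δ3=3
row 1: diag=6, rhs=-15; c'=1/6, d'=-5/2
row 2: denom=6−1·1/6=35/6; d'=(27−1·-5/2)/(35/6)=177/35
row 3: denom=8−2·12/35=256/35; d'=(15−2·177/35)/(256/35)=171/256
back: M3=171/256
back: M2=177/35−12/35·171/256=309/64
back: M1=-5/2−1/6·309/64=-423/128
M: M0=0, M1=-423/128, M2=309/64, M3=171/256, M4=0
seg 0: a=4, c=M0/2=0, d=(M1−M0)/(6·2)=-141/512, b=Δ0−h0·(2M0+M1)/6=-51/128
seg 1: a=1, c=M1/2=-423/256, d=(M2−M1)/(6·1)=347/256, b=Δ1−h1·(2M1+M2)/6=-237/64
seg 2: a=-3, c=M2/2=309/128, d=(M3−M2)/(6·2)=-355/1024, b=Δ2−h2·(2M2+M3)/6=-753/256
seg 3: a=-2, c=M3/2=171/512, d=(M4−M3)/(6·2)=-57/1024, b=Δ3−h3·(2M3+M4)/6=327/128
t_q=5/2 → seg 1, τ=1/2; S=1+-237/64·τ+-423/256·τ²+347/256·τ³=-2243/2048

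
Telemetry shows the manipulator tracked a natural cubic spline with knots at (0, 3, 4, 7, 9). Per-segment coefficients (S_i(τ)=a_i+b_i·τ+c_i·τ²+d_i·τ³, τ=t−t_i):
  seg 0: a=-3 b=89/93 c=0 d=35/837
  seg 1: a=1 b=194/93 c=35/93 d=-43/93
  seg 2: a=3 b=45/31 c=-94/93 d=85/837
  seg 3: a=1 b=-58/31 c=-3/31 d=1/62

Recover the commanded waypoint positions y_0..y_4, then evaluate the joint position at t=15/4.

y_0 = S_0(0) = a_0 = -3
y_1 = S_1(0) = a_1 = 1
y_2 = S_2(0) = a_2 = 3
y_3 = S_3(0) = a_3 = 1
y_4 = S_3(2) = -3
t_q=15/4 is in segment 1 (τ=3/4); S_1(τ)=5121/1984

y_0=-3 y_1=1 y_2=3 y_3=1 y_4=-3
S(15/4) = 5121/1984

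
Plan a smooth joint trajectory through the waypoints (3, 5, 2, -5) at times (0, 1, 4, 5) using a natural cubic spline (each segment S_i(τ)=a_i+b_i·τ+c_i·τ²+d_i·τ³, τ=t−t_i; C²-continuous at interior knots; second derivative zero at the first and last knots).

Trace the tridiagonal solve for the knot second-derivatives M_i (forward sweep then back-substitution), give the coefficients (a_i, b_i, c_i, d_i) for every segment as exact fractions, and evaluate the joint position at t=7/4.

  seg 0: a=3 b=116/55 c=0 d=-6/55
  seg 1: a=5 b=98/55 c=-18/55 d=-1/5
  seg 2: a=2 b=-307/55 c=-117/55 d=39/55
S(7/4) = 21359/3520

Δ: Δ0=2, Δ1=-1, Δ2=-7
row 1: diag=8, rhs=-18; c'=3/8, d'=-9/4
row 2: denom=8−3·3/8=55/8; d'=(-36−3·-9/4)/(55/8)=-234/55
back: M2=-234/55
back: M1=-9/4−3/8·-234/55=-36/55
M: M0=0, M1=-36/55, M2=-234/55, M3=0
seg 0: a=3, c=M0/2=0, d=(M1−M0)/(6·1)=-6/55, b=Δ0−h0·(2M0+M1)/6=116/55
seg 1: a=5, c=M1/2=-18/55, d=(M2−M1)/(6·3)=-1/5, b=Δ1−h1·(2M1+M2)/6=98/55
seg 2: a=2, c=M2/2=-117/55, d=(M3−M2)/(6·1)=39/55, b=Δ2−h2·(2M2+M3)/6=-307/55
t_q=7/4 → seg 1, τ=3/4; S=5+98/55·τ+-18/55·τ²+-1/5·τ³=21359/3520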